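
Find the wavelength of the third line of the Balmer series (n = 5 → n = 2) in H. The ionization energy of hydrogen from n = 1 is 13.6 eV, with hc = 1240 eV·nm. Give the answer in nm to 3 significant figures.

434 nm

The Balmer series terminates on n_f = 2; the third line has n_i = 2+3 = 5.
ΔE = 13.60 × (1/2² − 1/5²) = 2.856 eV.
λ = 1240 / 2.856 = 434 nm.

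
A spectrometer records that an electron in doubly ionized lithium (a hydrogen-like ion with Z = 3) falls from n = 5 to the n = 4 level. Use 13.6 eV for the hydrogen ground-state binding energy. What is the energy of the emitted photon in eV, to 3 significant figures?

The Bohr energies scale as Z², so for Z = 3: E_n = −122.4/n² eV.
E_5 = −122.4/25 = −4.896 eV and E_4 = −122.4/16 = −7.650 eV.
The photon energy is |E_5 − E_4| = 2.75 eV.

2.75 eV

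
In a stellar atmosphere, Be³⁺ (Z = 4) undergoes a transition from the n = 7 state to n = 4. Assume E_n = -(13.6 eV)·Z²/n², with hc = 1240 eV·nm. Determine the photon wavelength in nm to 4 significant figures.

135.4 nm

For Z = 4 the level energies scale as Z², so the effective Rydberg energy is 13.6 × 16 = 217.6 eV.
ΔE = 217.6 × (1/4² − 1/7²) = 217.6 × 0.04209 = 9.159 eV.
λ = hc/ΔE = 1240 / 9.159 = 135.4 nm.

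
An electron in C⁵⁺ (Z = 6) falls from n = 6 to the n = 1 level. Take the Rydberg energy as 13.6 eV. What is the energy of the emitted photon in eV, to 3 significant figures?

476 eV

The Bohr energies scale as Z², so for Z = 6: E_n = −489.6/n² eV.
E_6 = −489.6/36 = −13.60 eV and E_1 = −489.6/1 = −489.6 eV.
The photon energy is |E_6 − E_1| = 476 eV.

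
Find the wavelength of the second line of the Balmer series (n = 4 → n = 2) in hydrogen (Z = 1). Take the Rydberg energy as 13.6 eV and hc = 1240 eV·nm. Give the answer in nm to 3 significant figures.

486 nm

The Balmer series terminates on n_f = 2; the second line has n_i = 2+2 = 4.
ΔE = 13.60 × (1/2² − 1/4²) = 2.550 eV.
λ = 1240 / 2.550 = 486 nm.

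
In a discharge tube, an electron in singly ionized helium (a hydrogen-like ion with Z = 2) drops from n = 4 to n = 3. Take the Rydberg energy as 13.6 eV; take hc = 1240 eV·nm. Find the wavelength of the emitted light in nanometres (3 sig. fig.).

469 nm

For Z = 2 the level energies scale as Z², so the effective Rydberg energy is 13.6 × 4 = 54.40 eV.
ΔE = 54.40 × (1/3² − 1/4²) = 54.40 × 0.04861 = 2.644 eV.
λ = hc/ΔE = 1240 / 2.644 = 469 nm.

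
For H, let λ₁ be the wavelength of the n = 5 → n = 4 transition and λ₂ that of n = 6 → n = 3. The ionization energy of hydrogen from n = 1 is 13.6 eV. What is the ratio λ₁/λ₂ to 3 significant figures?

λ ∝ 1/ΔE ∝ 1/(1/n_f² − 1/n_i²), and the Z² and hc factors cancel in the ratio.
λ₁/λ₂ = (1/3² − 1/6²)/(1/4² − 1/5²) = 0.08333/0.02250 = 3.70.

3.70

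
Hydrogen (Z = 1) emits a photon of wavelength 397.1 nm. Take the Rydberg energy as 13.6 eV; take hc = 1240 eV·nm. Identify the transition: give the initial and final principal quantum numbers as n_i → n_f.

The photon energy is ΔE = hc/λ = 1240 / 397.1 = 3.123 eV.
With Z = 1, ΔE = 13.60 × (1/n_f² − 1/n_i²), so 1/n_f² − 1/n_i² = 0.2296.
Trying n_f = 2 gives 1/n_i² = 0.02039, i.e. n_i ≈ 7; this pair matches.

n_i = 7, n_f = 2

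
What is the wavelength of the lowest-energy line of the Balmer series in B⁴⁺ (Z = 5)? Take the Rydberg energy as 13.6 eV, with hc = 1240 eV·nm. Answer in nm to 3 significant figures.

The Balmer series terminates on n_f = 2; the first line has n_i = 2+1 = 3.
ΔE = 340.0 × (1/2² − 1/3²) = 47.22 eV.
λ = 1240 / 47.22 = 26.3 nm.

26.3 nm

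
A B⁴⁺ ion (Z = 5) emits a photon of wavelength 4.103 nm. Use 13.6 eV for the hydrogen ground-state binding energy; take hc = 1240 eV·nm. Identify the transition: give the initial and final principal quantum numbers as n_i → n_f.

n_i = 3, n_f = 1

The photon energy is ΔE = hc/λ = 1240 / 4.103 = 302.2 eV.
With Z = 5, ΔE = 340.0 × (1/n_f² − 1/n_i²), so 1/n_f² − 1/n_i² = 0.8889.
Trying n_f = 1 gives 1/n_i² = 0.1111, i.e. n_i ≈ 3; this pair matches.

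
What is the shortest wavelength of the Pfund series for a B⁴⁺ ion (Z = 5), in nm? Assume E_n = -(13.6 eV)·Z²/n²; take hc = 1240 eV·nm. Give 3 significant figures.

91.2 nm

The Pfund series has lower level n_f = 5; the series limit corresponds to n_i → ∞.
ΔE_max = 13.6 × 25 / 5² = 13.60 eV.
λ_min = 1240 / 13.60 = 91.2 nm.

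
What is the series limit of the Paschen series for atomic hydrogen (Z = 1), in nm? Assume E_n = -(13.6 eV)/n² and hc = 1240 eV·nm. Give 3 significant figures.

821 nm

The Paschen series has lower level n_f = 3; the series limit corresponds to n_i → ∞.
ΔE_max = 13.6 × 1 / 3² = 1.511 eV.
λ_min = 1240 / 1.511 = 821 nm.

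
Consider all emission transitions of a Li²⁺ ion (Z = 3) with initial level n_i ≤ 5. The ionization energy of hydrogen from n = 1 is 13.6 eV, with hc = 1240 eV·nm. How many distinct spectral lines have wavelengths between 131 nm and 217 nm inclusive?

Enumerate all n_i → n_f pairs with 1 ≤ n_f < n_i ≤ 5 and compute λ = 1240 / [13.6·9·(1/n_f² − 1/n_i²)].
Lines falling in [131, 217] nm: 5→3 (142.5 nm), 4→3 (208.4 nm).

2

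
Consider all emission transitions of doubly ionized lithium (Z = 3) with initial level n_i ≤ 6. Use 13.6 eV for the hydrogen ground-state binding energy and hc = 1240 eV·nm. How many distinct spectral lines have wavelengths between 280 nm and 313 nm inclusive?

1

Enumerate all n_i → n_f pairs with 1 ≤ n_f < n_i ≤ 6 and compute λ = 1240 / [13.6·9·(1/n_f² − 1/n_i²)].
Lines falling in [280, 313] nm: 6→4 (291.8 nm).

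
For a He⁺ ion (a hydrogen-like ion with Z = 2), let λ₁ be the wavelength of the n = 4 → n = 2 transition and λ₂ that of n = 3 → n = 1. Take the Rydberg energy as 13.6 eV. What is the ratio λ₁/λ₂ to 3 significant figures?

λ ∝ 1/ΔE ∝ 1/(1/n_f² − 1/n_i²), and the Z² and hc factors cancel in the ratio.
λ₁/λ₂ = (1/1² − 1/3²)/(1/2² − 1/4²) = 0.8889/0.1875 = 4.74.

4.74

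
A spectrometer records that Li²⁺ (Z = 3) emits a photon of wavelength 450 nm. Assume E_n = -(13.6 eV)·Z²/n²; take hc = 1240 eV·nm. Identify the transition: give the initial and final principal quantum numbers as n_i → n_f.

The photon energy is ΔE = hc/λ = 1240 / 450 = 2.756 eV.
With Z = 3, ΔE = 122.4 × (1/n_f² − 1/n_i²), so 1/n_f² − 1/n_i² = 0.02251.
Trying n_f = 4 gives 1/n_i² = 0.03999, i.e. n_i ≈ 5; this pair matches.

n_i = 5, n_f = 4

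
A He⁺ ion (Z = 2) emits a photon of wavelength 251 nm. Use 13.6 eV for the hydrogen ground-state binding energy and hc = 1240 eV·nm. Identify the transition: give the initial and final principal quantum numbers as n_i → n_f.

The photon energy is ΔE = hc/λ = 1240 / 251 = 4.940 eV.
With Z = 2, ΔE = 54.40 × (1/n_f² − 1/n_i²), so 1/n_f² − 1/n_i² = 0.09081.
Trying n_f = 3 gives 1/n_i² = 0.02030, i.e. n_i ≈ 7; this pair matches.

n_i = 7, n_f = 3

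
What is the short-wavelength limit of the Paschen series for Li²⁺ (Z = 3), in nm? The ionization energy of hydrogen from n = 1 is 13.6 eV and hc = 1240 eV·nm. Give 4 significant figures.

The Paschen series has lower level n_f = 3; the series limit corresponds to n_i → ∞.
ΔE_max = 13.6 × 9 / 3² = 13.60 eV.
λ_min = 1240 / 13.60 = 91.18 nm.

91.18 nm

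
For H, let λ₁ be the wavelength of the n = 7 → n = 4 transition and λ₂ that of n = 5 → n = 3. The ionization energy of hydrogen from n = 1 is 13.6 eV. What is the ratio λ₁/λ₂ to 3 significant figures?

1.69

λ ∝ 1/ΔE ∝ 1/(1/n_f² − 1/n_i²), and the Z² and hc factors cancel in the ratio.
λ₁/λ₂ = (1/3² − 1/5²)/(1/4² − 1/7²) = 0.07111/0.04209 = 1.69.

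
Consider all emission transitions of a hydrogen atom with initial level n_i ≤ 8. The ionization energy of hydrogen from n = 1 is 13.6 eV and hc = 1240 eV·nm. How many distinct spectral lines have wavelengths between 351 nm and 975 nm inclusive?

Enumerate all n_i → n_f pairs with 1 ≤ n_f < n_i ≤ 8 and compute λ = 1240 / [13.6·1·(1/n_f² − 1/n_i²)].
Lines falling in [351, 975] nm: 8→2 (389.0 nm), 7→2 (397.1 nm), 6→2 (410.3 nm), 5→2 (434.2 nm), 4→2 (486.3 nm), 3→2 (656.5 nm), 8→3 (954.9 nm).

7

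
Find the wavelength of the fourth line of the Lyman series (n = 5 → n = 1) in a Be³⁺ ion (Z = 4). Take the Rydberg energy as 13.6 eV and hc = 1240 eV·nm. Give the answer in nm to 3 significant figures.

5.94 nm

The Lyman series terminates on n_f = 1; the fourth line has n_i = 1+4 = 5.
ΔE = 217.6 × (1/1² − 1/5²) = 208.9 eV.
λ = 1240 / 208.9 = 5.94 nm.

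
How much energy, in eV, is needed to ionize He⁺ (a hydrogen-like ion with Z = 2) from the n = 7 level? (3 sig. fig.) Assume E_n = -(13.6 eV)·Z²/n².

E_n = −13.6 Z²/n² = −54.40/n² eV for Z = 2.
E_7 = −54.40/49 = −1.11 eV, so ionization (to E = 0) requires 1.11 eV.

1.11 eV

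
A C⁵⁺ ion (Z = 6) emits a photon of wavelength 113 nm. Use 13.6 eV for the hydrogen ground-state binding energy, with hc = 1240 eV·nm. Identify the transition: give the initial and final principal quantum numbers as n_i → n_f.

The photon energy is ΔE = hc/λ = 1240 / 113 = 10.97 eV.
With Z = 6, ΔE = 489.6 × (1/n_f² − 1/n_i²), so 1/n_f² − 1/n_i² = 0.02241.
Trying n_f = 4 gives 1/n_i² = 0.04009, i.e. n_i ≈ 5; this pair matches.

n_i = 5, n_f = 4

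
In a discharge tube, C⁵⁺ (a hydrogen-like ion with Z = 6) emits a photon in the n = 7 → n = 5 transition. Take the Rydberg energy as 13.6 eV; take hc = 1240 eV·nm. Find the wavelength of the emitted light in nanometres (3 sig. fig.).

129 nm

For Z = 6 the level energies scale as Z², so the effective Rydberg energy is 13.6 × 36 = 489.6 eV.
ΔE = 489.6 × (1/5² − 1/7²) = 489.6 × 0.01959 = 9.592 eV.
λ = hc/ΔE = 1240 / 9.592 = 129 nm.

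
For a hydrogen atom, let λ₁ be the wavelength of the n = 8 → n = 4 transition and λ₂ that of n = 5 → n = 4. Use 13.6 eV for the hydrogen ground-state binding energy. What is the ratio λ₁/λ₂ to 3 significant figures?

λ ∝ 1/ΔE ∝ 1/(1/n_f² − 1/n_i²), and the Z² and hc factors cancel in the ratio.
λ₁/λ₂ = (1/4² − 1/5²)/(1/4² − 1/8²) = 0.02250/0.04688 = 0.480.

0.480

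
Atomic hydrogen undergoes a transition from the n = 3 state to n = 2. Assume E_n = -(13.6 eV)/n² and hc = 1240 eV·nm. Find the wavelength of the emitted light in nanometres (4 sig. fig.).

ΔE = 13.60 × (1/2² − 1/3²) = 13.60 × 0.1389 = 1.889 eV.
λ = hc/ΔE = 1240 / 1.889 = 656.5 nm.

656.5 nm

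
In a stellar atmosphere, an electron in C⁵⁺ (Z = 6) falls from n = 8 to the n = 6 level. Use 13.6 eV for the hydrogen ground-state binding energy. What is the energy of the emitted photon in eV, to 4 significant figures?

5.950 eV

The Bohr energies scale as Z², so for Z = 6: E_n = −489.6/n² eV.
E_8 = −489.6/64 = −7.650 eV and E_6 = −489.6/36 = −13.60 eV.
The photon energy is |E_8 − E_6| = 5.950 eV.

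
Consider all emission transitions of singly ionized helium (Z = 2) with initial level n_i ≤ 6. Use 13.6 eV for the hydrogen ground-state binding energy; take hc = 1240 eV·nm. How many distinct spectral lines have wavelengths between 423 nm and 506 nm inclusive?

Enumerate all n_i → n_f pairs with 1 ≤ n_f < n_i ≤ 6 and compute λ = 1240 / [13.6·4·(1/n_f² − 1/n_i²)].
Lines falling in [423, 506] nm: 4→3 (468.9 nm).

1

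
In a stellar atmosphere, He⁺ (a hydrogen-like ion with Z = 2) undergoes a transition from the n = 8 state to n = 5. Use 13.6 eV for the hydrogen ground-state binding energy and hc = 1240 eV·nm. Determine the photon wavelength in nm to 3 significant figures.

935 nm

For Z = 2 the level energies scale as Z², so the effective Rydberg energy is 13.6 × 4 = 54.40 eV.
ΔE = 54.40 × (1/5² − 1/8²) = 54.40 × 0.02438 = 1.326 eV.
λ = hc/ΔE = 1240 / 1.326 = 935 nm.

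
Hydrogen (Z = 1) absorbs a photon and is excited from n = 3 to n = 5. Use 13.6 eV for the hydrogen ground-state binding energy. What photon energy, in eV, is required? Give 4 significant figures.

0.9671 eV

E_5 = −13.60/25 = −0.5440 eV and E_3 = −13.60/9 = −1.511 eV.
The photon energy is |E_5 − E_3| = 0.9671 eV.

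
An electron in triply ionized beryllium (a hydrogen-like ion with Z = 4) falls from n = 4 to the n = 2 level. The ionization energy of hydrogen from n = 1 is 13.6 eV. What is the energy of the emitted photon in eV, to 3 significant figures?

40.8 eV

The Bohr energies scale as Z², so for Z = 4: E_n = −217.6/n² eV.
E_4 = −217.6/16 = −13.60 eV and E_2 = −217.6/4 = −54.40 eV.
The photon energy is |E_4 − E_2| = 40.8 eV.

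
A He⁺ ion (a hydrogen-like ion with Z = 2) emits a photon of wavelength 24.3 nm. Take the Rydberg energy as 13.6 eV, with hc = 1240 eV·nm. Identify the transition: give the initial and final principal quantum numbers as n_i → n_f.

The photon energy is ΔE = hc/λ = 1240 / 24.3 = 51.03 eV.
With Z = 2, ΔE = 54.40 × (1/n_f² − 1/n_i²), so 1/n_f² − 1/n_i² = 0.9380.
Trying n_f = 1 gives 1/n_i² = 0.06197, i.e. n_i ≈ 4; this pair matches.

n_i = 4, n_f = 1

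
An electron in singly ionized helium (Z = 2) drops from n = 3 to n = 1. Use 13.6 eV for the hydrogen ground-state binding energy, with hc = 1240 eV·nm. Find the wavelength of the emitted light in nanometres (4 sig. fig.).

For Z = 2 the level energies scale as Z², so the effective Rydberg energy is 13.6 × 4 = 54.40 eV.
ΔE = 54.40 × (1/1² − 1/3²) = 54.40 × 0.8889 = 48.36 eV.
λ = hc/ΔE = 1240 / 48.36 = 25.64 nm.

25.64 nm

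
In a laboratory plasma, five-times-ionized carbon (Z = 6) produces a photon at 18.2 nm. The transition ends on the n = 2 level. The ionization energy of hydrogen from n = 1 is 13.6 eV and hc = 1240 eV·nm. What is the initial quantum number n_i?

n_i = 3

The photon energy is ΔE = hc/λ = 1240 / 18.2 = 68.13 eV.
With Z = 6, ΔE = 489.6 × (1/n_f² − 1/n_i²), so 1/n_f² − 1/n_i² = 0.1392.
With n_f = 2: 1/n_i² = 1/4 − 0.1392 = 0.1108, so n_i ≈ 3.00.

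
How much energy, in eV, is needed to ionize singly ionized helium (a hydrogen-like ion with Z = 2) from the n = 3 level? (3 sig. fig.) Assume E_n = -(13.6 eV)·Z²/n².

6.04 eV

E_n = −13.6 Z²/n² = −54.40/n² eV for Z = 2.
E_3 = −54.40/9 = −6.04 eV, so ionization (to E = 0) requires 6.04 eV.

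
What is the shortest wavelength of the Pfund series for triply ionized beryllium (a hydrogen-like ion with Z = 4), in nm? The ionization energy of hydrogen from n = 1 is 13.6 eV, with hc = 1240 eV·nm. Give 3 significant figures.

The Pfund series has lower level n_f = 5; the series limit corresponds to n_i → ∞.
ΔE_max = 13.6 × 16 / 5² = 8.704 eV.
λ_min = 1240 / 8.704 = 142 nm.

142 nm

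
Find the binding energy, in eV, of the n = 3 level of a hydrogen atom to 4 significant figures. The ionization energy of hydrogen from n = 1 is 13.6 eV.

1.511 eV

E_3 = −13.60/9 = −1.511 eV, so ionization (to E = 0) requires 1.511 eV.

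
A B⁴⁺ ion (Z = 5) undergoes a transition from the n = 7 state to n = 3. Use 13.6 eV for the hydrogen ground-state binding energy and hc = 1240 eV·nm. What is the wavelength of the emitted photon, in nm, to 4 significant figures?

For Z = 5 the level energies scale as Z², so the effective Rydberg energy is 13.6 × 25 = 340.0 eV.
ΔE = 340.0 × (1/3² − 1/7²) = 340.0 × 0.09070 = 30.84 eV.
λ = hc/ΔE = 1240 / 30.84 = 40.21 nm.

40.21 nm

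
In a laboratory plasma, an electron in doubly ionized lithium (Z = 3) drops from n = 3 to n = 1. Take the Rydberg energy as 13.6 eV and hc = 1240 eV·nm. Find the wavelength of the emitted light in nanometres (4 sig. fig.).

For Z = 3 the level energies scale as Z², so the effective Rydberg energy is 13.6 × 9 = 122.4 eV.
ΔE = 122.4 × (1/1² − 1/3²) = 122.4 × 0.8889 = 108.8 eV.
λ = hc/ΔE = 1240 / 108.8 = 11.40 nm.

11.40 nm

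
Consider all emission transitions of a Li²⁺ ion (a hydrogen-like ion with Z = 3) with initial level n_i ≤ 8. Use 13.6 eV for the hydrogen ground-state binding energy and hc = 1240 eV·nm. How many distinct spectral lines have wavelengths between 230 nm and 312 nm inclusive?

Enumerate all n_i → n_f pairs with 1 ≤ n_f < n_i ≤ 8 and compute λ = 1240 / [13.6·9·(1/n_f² − 1/n_i²)].
Lines falling in [230, 312] nm: 7→4 (240.7 nm), 6→4 (291.8 nm).

2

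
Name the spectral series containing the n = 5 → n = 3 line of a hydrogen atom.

The series is set by the lower level: n_f = 3 is the Paschen series.

Paschen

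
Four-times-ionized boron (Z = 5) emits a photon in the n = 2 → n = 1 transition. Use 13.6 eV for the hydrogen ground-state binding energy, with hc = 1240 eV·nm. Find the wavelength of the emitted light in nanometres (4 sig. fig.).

For Z = 5 the level energies scale as Z², so the effective Rydberg energy is 13.6 × 25 = 340.0 eV.
ΔE = 340.0 × (1/1² − 1/2²) = 340.0 × 0.7500 = 255.0 eV.
λ = hc/ΔE = 1240 / 255.0 = 4.863 nm.

4.863 nm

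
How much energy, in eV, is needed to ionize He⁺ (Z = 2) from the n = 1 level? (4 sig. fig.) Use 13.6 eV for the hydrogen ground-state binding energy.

54.40 eV

E_n = −13.6 Z²/n² = −54.40/n² eV for Z = 2.
E_1 = −54.40/1 = −54.40 eV, so ionization (to E = 0) requires 54.40 eV.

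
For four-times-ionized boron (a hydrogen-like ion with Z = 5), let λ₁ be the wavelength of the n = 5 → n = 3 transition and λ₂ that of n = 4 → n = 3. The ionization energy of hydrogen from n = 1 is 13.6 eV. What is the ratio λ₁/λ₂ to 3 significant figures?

0.684

λ ∝ 1/ΔE ∝ 1/(1/n_f² − 1/n_i²), and the Z² and hc factors cancel in the ratio.
λ₁/λ₂ = (1/3² − 1/4²)/(1/3² − 1/5²) = 0.04861/0.07111 = 0.684.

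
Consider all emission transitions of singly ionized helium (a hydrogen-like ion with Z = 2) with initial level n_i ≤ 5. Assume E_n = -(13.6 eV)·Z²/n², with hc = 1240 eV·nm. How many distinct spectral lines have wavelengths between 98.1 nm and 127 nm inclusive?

Enumerate all n_i → n_f pairs with 1 ≤ n_f < n_i ≤ 5 and compute λ = 1240 / [13.6·4·(1/n_f² − 1/n_i²)].
Lines falling in [98.1, 127] nm: 5→2 (108.5 nm), 4→2 (121.6 nm).

2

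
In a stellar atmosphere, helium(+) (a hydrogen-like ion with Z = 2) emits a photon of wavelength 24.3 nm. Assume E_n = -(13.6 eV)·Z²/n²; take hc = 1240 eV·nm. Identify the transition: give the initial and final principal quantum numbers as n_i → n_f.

The photon energy is ΔE = hc/λ = 1240 / 24.3 = 51.03 eV.
With Z = 2, ΔE = 54.40 × (1/n_f² − 1/n_i²), so 1/n_f² − 1/n_i² = 0.9380.
Trying n_f = 1 gives 1/n_i² = 0.06197, i.e. n_i ≈ 4; this pair matches.

n_i = 4, n_f = 1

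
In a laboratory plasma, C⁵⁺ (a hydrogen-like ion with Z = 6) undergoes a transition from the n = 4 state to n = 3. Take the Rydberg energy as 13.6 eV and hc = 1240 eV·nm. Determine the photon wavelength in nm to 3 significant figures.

52.1 nm

For Z = 6 the level energies scale as Z², so the effective Rydberg energy is 13.6 × 36 = 489.6 eV.
ΔE = 489.6 × (1/3² − 1/4²) = 489.6 × 0.04861 = 23.80 eV.
λ = hc/ΔE = 1240 / 23.80 = 52.1 nm.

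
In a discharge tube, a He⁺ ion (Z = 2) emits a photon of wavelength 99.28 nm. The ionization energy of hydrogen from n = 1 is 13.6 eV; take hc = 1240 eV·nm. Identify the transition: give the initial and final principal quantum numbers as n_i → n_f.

The photon energy is ΔE = hc/λ = 1240 / 99.28 = 12.49 eV.
With Z = 2, ΔE = 54.40 × (1/n_f² − 1/n_i²), so 1/n_f² − 1/n_i² = 0.2296.
Trying n_f = 2 gives 1/n_i² = 0.02041, i.e. n_i ≈ 7; this pair matches.

n_i = 7, n_f = 2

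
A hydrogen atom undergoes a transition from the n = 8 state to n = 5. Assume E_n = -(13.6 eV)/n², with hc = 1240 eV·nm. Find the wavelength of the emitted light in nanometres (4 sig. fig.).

ΔE = 13.60 × (1/5² − 1/8²) = 13.60 × 0.02438 = 0.3315 eV.
λ = hc/ΔE = 1240 / 0.3315 = 3741 nm.

3741 nm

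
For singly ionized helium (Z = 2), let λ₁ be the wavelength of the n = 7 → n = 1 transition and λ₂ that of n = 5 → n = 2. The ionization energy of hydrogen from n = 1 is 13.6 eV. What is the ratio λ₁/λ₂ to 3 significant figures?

λ ∝ 1/ΔE ∝ 1/(1/n_f² − 1/n_i²), and the Z² and hc factors cancel in the ratio.
λ₁/λ₂ = (1/2² − 1/5²)/(1/1² − 1/7²) = 0.2100/0.9796 = 0.214.

0.214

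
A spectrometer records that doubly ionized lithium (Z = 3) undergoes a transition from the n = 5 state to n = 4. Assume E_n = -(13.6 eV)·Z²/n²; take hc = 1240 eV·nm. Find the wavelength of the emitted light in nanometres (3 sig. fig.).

450 nm

For Z = 3 the level energies scale as Z², so the effective Rydberg energy is 13.6 × 9 = 122.4 eV.
ΔE = 122.4 × (1/4² − 1/5²) = 122.4 × 0.02250 = 2.754 eV.
λ = hc/ΔE = 1240 / 2.754 = 450 nm.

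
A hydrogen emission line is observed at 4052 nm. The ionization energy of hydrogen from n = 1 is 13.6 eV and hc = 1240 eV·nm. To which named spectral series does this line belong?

Brackett

ΔE = 1240/4052 = 0.3060 eV.
This matches 13.6 × (1/4² − 1/5²), so n_f = 4: the Brackett series.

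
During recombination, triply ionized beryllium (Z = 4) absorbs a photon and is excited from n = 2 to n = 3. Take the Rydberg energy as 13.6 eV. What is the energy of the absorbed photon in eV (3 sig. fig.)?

The Bohr energies scale as Z², so for Z = 4: E_n = −217.6/n² eV.
E_3 = −217.6/9 = −24.18 eV and E_2 = −217.6/4 = −54.40 eV.
The photon energy is |E_3 − E_2| = 30.2 eV.

30.2 eV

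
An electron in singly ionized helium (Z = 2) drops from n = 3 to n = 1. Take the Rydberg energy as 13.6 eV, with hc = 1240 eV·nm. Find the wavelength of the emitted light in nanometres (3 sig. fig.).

For Z = 2 the level energies scale as Z², so the effective Rydberg energy is 13.6 × 4 = 54.40 eV.
ΔE = 54.40 × (1/1² − 1/3²) = 54.40 × 0.8889 = 48.36 eV.
λ = hc/ΔE = 1240 / 48.36 = 25.6 nm.

25.6 nm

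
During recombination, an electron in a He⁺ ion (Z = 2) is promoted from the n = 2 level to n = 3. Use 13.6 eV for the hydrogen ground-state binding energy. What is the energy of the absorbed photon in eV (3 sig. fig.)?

7.56 eV

The Bohr energies scale as Z², so for Z = 2: E_n = −54.40/n² eV.
E_3 = −54.40/9 = −6.044 eV and E_2 = −54.40/4 = −13.60 eV.
The photon energy is |E_3 − E_2| = 7.56 eV.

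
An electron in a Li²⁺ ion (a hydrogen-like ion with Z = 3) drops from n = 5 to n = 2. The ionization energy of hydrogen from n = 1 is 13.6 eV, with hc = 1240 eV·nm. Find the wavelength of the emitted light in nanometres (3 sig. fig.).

48.2 nm

For Z = 3 the level energies scale as Z², so the effective Rydberg energy is 13.6 × 9 = 122.4 eV.
ΔE = 122.4 × (1/2² − 1/5²) = 122.4 × 0.2100 = 25.70 eV.
λ = hc/ΔE = 1240 / 25.70 = 48.2 nm.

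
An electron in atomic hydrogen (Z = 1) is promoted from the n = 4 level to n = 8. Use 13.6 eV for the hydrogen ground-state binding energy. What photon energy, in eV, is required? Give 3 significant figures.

0.638 eV

E_8 = −13.60/64 = −0.2125 eV and E_4 = −13.60/16 = −0.8500 eV.
The photon energy is |E_8 − E_4| = 0.638 eV.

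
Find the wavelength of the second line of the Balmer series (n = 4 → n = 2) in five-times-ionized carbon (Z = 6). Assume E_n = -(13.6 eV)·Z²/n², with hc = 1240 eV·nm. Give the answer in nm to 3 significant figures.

The Balmer series terminates on n_f = 2; the second line has n_i = 2+2 = 4.
ΔE = 489.6 × (1/2² − 1/4²) = 91.80 eV.
λ = 1240 / 91.80 = 13.5 nm.

13.5 nm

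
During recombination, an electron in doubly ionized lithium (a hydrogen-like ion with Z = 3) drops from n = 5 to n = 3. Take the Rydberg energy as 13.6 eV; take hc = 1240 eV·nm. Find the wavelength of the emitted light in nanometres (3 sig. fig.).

142 nm

For Z = 3 the level energies scale as Z², so the effective Rydberg energy is 13.6 × 9 = 122.4 eV.
ΔE = 122.4 × (1/3² − 1/5²) = 122.4 × 0.07111 = 8.704 eV.
λ = hc/ΔE = 1240 / 8.704 = 142 nm.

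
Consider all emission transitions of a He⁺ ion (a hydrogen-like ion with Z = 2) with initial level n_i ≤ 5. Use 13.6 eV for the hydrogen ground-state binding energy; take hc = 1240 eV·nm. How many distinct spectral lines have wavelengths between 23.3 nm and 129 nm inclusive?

Enumerate all n_i → n_f pairs with 1 ≤ n_f < n_i ≤ 5 and compute λ = 1240 / [13.6·4·(1/n_f² − 1/n_i²)].
Lines falling in [23.3, 129] nm: 5→1 (23.74 nm), 4→1 (24.31 nm), 3→1 (25.64 nm), 2→1 (30.39 nm), 5→2 (108.5 nm), 4→2 (121.6 nm).

6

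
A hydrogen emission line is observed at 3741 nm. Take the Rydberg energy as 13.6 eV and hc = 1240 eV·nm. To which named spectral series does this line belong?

Pfund

ΔE = 1240/3741 = 0.3315 eV.
This matches 13.6 × (1/5² − 1/8²), so n_f = 5: the Pfund series.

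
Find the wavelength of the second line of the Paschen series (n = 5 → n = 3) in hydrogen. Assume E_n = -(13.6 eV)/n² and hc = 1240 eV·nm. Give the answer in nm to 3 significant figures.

The Paschen series terminates on n_f = 3; the second line has n_i = 3+2 = 5.
ΔE = 13.60 × (1/3² − 1/5²) = 0.9671 eV.
λ = 1240 / 0.9671 = 1280 nm.

1280 nm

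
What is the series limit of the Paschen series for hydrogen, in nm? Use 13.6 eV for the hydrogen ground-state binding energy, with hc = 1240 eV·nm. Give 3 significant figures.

821 nm

The Paschen series has lower level n_f = 3; the series limit corresponds to n_i → ∞.
ΔE_max = 13.6 × 1 / 3² = 1.511 eV.
λ_min = 1240 / 1.511 = 821 nm.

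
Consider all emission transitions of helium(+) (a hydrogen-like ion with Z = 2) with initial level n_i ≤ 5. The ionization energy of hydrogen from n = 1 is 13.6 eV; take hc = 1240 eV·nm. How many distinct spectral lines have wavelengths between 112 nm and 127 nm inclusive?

1

Enumerate all n_i → n_f pairs with 1 ≤ n_f < n_i ≤ 5 and compute λ = 1240 / [13.6·4·(1/n_f² − 1/n_i²)].
Lines falling in [112, 127] nm: 4→2 (121.6 nm).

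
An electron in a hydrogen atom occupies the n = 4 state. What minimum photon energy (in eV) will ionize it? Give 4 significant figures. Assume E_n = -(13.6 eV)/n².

0.8500 eV

E_4 = −13.60/16 = −0.8500 eV, so ionization (to E = 0) requires 0.8500 eV.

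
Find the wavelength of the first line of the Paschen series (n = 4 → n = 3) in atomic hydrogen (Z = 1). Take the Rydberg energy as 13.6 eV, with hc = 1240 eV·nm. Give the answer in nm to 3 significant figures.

The Paschen series terminates on n_f = 3; the first line has n_i = 3+1 = 4.
ΔE = 13.60 × (1/3² − 1/4²) = 0.6611 eV.
λ = 1240 / 0.6611 = 1880 nm.

1880 nm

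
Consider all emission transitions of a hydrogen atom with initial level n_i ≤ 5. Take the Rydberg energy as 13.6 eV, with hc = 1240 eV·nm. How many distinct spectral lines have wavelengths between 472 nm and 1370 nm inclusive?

3

Enumerate all n_i → n_f pairs with 1 ≤ n_f < n_i ≤ 5 and compute λ = 1240 / [13.6·1·(1/n_f² − 1/n_i²)].
Lines falling in [472, 1370] nm: 4→2 (486.3 nm), 3→2 (656.5 nm), 5→3 (1282 nm).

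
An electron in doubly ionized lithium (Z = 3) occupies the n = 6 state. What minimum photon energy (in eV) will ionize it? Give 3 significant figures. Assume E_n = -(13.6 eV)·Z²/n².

E_n = −13.6 Z²/n² = −122.4/n² eV for Z = 3.
E_6 = −122.4/36 = −3.40 eV, so ionization (to E = 0) requires 3.40 eV.

3.40 eV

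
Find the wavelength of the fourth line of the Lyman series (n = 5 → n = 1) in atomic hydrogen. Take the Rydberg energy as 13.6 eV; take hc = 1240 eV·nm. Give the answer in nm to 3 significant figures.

95.0 nm

The Lyman series terminates on n_f = 1; the fourth line has n_i = 1+4 = 5.
ΔE = 13.60 × (1/1² − 1/5²) = 13.06 eV.
λ = 1240 / 13.06 = 95.0 nm.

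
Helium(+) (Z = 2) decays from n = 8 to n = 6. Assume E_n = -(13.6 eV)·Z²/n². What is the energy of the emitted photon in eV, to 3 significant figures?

0.661 eV

The Bohr energies scale as Z², so for Z = 2: E_n = −54.40/n² eV.
E_8 = −54.40/64 = −0.8500 eV and E_6 = −54.40/36 = −1.511 eV.
The photon energy is |E_8 − E_6| = 0.661 eV.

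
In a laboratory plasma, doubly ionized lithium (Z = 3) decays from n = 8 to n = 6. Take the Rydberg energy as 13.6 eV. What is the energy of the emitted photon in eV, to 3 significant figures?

1.49 eV

The Bohr energies scale as Z², so for Z = 3: E_n = −122.4/n² eV.
E_8 = −122.4/64 = −1.913 eV and E_6 = −122.4/36 = −3.400 eV.
The photon energy is |E_8 − E_6| = 1.49 eV.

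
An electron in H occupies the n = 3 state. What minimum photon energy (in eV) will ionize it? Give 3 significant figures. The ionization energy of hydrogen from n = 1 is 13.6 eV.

1.51 eV

E_3 = −13.60/9 = −1.51 eV, so ionization (to E = 0) requires 1.51 eV.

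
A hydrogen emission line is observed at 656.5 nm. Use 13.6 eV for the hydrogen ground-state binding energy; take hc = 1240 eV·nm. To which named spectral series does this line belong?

Balmer

ΔE = 1240/656.5 = 1.889 eV.
This matches 13.6 × (1/2² − 1/3²), so n_f = 2: the Balmer series.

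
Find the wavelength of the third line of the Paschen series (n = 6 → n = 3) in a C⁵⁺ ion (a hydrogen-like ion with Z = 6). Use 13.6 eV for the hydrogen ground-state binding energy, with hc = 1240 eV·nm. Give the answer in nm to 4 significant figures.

30.39 nm

The Paschen series terminates on n_f = 3; the third line has n_i = 3+3 = 6.
ΔE = 489.6 × (1/3² − 1/6²) = 40.80 eV.
λ = 1240 / 40.80 = 30.39 nm.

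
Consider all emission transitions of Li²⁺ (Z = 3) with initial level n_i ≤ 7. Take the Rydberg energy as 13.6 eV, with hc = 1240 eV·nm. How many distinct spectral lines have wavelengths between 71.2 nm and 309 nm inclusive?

Enumerate all n_i → n_f pairs with 1 ≤ n_f < n_i ≤ 7 and compute λ = 1240 / [13.6·9·(1/n_f² − 1/n_i²)].
Lines falling in [71.2, 309] nm: 3→2 (72.94 nm), 7→3 (111.7 nm), 6→3 (121.6 nm), 5→3 (142.5 nm), 4→3 (208.4 nm), 7→4 (240.7 nm), 6→4 (291.8 nm).

7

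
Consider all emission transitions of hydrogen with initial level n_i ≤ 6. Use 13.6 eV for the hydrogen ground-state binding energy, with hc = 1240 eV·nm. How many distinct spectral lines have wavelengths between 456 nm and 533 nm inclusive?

Enumerate all n_i → n_f pairs with 1 ≤ n_f < n_i ≤ 6 and compute λ = 1240 / [13.6·1·(1/n_f² − 1/n_i²)].
Lines falling in [456, 533] nm: 4→2 (486.3 nm).

1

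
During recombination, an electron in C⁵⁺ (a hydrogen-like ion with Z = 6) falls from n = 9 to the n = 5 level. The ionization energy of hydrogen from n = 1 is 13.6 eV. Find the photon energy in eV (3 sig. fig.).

13.5 eV

The Bohr energies scale as Z², so for Z = 6: E_n = −489.6/n² eV.
E_9 = −489.6/81 = −6.044 eV and E_5 = −489.6/25 = −19.58 eV.
The photon energy is |E_9 − E_5| = 13.5 eV.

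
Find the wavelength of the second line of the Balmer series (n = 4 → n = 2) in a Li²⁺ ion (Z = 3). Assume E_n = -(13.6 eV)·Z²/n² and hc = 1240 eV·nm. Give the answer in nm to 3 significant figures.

54.0 nm

The Balmer series terminates on n_f = 2; the second line has n_i = 2+2 = 4.
ΔE = 122.4 × (1/2² − 1/4²) = 22.95 eV.
λ = 1240 / 22.95 = 54.0 nm.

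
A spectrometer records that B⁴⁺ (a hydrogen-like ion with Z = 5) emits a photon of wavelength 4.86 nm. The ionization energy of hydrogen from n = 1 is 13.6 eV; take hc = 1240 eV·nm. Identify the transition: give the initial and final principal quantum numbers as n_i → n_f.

n_i = 2, n_f = 1

The photon energy is ΔE = hc/λ = 1240 / 4.86 = 255.1 eV.
With Z = 5, ΔE = 340.0 × (1/n_f² − 1/n_i²), so 1/n_f² − 1/n_i² = 0.7504.
Trying n_f = 1 gives 1/n_i² = 0.2496, i.e. n_i ≈ 2; this pair matches.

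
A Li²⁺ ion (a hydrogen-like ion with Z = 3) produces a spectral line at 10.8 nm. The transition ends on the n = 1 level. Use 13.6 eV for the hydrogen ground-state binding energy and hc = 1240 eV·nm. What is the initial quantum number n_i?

n_i = 4

The photon energy is ΔE = hc/λ = 1240 / 10.8 = 114.8 eV.
With Z = 3, ΔE = 122.4 × (1/n_f² − 1/n_i²), so 1/n_f² − 1/n_i² = 0.9380.
With n_f = 1: 1/n_i² = 1/1 − 0.9380 = 0.06197, so n_i ≈ 4.02.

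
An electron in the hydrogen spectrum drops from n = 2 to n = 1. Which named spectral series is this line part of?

The series is set by the lower level: n_f = 1 is the Lyman series.

Lyman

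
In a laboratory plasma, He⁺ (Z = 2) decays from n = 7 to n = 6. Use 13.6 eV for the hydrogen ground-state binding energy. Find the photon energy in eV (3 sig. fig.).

0.401 eV

The Bohr energies scale as Z², so for Z = 2: E_n = −54.40/n² eV.
E_7 = −54.40/49 = −1.110 eV and E_6 = −54.40/36 = −1.511 eV.
The photon energy is |E_7 − E_6| = 0.401 eV.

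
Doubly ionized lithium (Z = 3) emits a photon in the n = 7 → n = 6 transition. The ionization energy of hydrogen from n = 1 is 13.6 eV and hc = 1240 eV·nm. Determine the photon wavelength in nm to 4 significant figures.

1375 nm

For Z = 3 the level energies scale as Z², so the effective Rydberg energy is 13.6 × 9 = 122.4 eV.
ΔE = 122.4 × (1/6² − 1/7²) = 122.4 × 0.007370 = 0.9020 eV.
λ = hc/ΔE = 1240 / 0.9020 = 1375 nm.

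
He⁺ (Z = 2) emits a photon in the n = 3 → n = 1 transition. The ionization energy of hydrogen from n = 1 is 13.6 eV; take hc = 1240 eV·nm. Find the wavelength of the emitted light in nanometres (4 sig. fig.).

25.64 nm

For Z = 2 the level energies scale as Z², so the effective Rydberg energy is 13.6 × 4 = 54.40 eV.
ΔE = 54.40 × (1/1² − 1/3²) = 54.40 × 0.8889 = 48.36 eV.
λ = hc/ΔE = 1240 / 48.36 = 25.64 nm.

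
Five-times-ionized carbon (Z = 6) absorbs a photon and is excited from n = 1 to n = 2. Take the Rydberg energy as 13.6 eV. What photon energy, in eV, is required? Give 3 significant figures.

367 eV

The Bohr energies scale as Z², so for Z = 6: E_n = −489.6/n² eV.
E_2 = −489.6/4 = −122.4 eV and E_1 = −489.6/1 = −489.6 eV.
The photon energy is |E_2 − E_1| = 367 eV.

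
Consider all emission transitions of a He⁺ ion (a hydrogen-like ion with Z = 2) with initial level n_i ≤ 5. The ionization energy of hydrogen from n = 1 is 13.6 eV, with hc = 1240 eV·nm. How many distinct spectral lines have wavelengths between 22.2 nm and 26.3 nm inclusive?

3

Enumerate all n_i → n_f pairs with 1 ≤ n_f < n_i ≤ 5 and compute λ = 1240 / [13.6·4·(1/n_f² − 1/n_i²)].
Lines falling in [22.2, 26.3] nm: 5→1 (23.74 nm), 4→1 (24.31 nm), 3→1 (25.64 nm).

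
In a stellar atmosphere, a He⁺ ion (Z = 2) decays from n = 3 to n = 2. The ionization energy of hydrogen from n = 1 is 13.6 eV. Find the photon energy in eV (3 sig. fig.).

The Bohr energies scale as Z², so for Z = 2: E_n = −54.40/n² eV.
E_3 = −54.40/9 = −6.044 eV and E_2 = −54.40/4 = −13.60 eV.
The photon energy is |E_3 − E_2| = 7.56 eV.

7.56 eV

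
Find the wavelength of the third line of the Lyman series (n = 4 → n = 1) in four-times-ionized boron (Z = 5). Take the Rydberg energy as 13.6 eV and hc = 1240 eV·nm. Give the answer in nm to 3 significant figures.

The Lyman series terminates on n_f = 1; the third line has n_i = 1+3 = 4.
ΔE = 340.0 × (1/1² − 1/4²) = 318.8 eV.
λ = 1240 / 318.8 = 3.89 nm.

3.89 nm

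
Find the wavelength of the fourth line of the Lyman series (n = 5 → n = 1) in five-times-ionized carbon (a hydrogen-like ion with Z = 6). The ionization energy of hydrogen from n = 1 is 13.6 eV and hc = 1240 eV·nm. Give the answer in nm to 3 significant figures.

The Lyman series terminates on n_f = 1; the fourth line has n_i = 1+4 = 5.
ΔE = 489.6 × (1/1² − 1/5²) = 470.0 eV.
λ = 1240 / 470.0 = 2.64 nm.

2.64 nm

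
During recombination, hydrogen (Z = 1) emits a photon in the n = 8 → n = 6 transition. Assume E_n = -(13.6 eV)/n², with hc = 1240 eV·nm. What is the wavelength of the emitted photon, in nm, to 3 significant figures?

ΔE = 13.60 × (1/6² − 1/8²) = 13.60 × 0.01215 = 0.1653 eV.
λ = hc/ΔE = 1240 / 0.1653 = 7500 nm.

7500 nm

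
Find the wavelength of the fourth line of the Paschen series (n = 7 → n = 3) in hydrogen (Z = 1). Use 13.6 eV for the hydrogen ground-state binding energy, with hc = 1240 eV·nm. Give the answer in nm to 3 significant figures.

The Paschen series terminates on n_f = 3; the fourth line has n_i = 3+4 = 7.
ΔE = 13.60 × (1/3² − 1/7²) = 1.234 eV.
λ = 1240 / 1.234 = 1010 nm.

1010 nm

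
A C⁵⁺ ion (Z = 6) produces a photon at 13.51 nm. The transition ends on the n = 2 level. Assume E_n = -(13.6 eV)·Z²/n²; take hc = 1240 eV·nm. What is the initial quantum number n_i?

n_i = 4

The photon energy is ΔE = hc/λ = 1240 / 13.51 = 91.78 eV.
With Z = 6, ΔE = 489.6 × (1/n_f² − 1/n_i²), so 1/n_f² − 1/n_i² = 0.1875.
With n_f = 2: 1/n_i² = 1/4 − 0.1875 = 0.06253, so n_i ≈ 4.00.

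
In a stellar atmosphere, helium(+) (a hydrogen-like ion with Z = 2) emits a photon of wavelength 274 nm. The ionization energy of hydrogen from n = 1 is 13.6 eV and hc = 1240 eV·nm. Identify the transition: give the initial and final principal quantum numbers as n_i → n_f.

n_i = 6, n_f = 3

The photon energy is ΔE = hc/λ = 1240 / 274 = 4.526 eV.
With Z = 2, ΔE = 54.40 × (1/n_f² − 1/n_i²), so 1/n_f² − 1/n_i² = 0.08319.
Trying n_f = 3 gives 1/n_i² = 0.02792, i.e. n_i ≈ 6; this pair matches.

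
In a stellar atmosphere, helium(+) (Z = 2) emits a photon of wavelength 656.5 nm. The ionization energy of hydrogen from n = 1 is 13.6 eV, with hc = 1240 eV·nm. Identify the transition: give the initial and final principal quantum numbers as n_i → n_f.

The photon energy is ΔE = hc/λ = 1240 / 656.5 = 1.889 eV.
With Z = 2, ΔE = 54.40 × (1/n_f² − 1/n_i²), so 1/n_f² − 1/n_i² = 0.03472.
Trying n_f = 4 gives 1/n_i² = 0.02778, i.e. n_i ≈ 6; this pair matches.

n_i = 6, n_f = 4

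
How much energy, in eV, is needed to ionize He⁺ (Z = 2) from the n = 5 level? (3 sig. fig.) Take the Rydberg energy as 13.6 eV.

E_n = −13.6 Z²/n² = −54.40/n² eV for Z = 2.
E_5 = −54.40/25 = −2.18 eV, so ionization (to E = 0) requires 2.18 eV.

2.18 eV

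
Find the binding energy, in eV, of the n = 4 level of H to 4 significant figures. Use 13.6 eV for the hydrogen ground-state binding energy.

E_4 = −13.60/16 = −0.8500 eV, so ionization (to E = 0) requires 0.8500 eV.

0.8500 eV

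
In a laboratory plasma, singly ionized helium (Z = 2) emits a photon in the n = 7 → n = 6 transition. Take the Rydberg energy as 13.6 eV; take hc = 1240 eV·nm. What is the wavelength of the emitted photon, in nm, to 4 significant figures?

For Z = 2 the level energies scale as Z², so the effective Rydberg energy is 13.6 × 4 = 54.40 eV.
ΔE = 54.40 × (1/6² − 1/7²) = 54.40 × 0.007370 = 0.4009 eV.
λ = hc/ΔE = 1240 / 0.4009 = 3093 nm.

3093 nm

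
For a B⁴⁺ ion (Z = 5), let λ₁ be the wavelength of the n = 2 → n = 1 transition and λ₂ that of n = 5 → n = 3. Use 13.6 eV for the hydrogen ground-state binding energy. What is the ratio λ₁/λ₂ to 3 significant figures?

0.0948

λ ∝ 1/ΔE ∝ 1/(1/n_f² − 1/n_i²), and the Z² and hc factors cancel in the ratio.
λ₁/λ₂ = (1/3² − 1/5²)/(1/1² − 1/2²) = 0.07111/0.7500 = 0.0948.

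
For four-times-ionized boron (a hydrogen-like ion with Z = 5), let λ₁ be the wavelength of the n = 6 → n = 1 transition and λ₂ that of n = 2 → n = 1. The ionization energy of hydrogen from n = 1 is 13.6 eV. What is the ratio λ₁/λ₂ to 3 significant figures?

λ ∝ 1/ΔE ∝ 1/(1/n_f² − 1/n_i²), and the Z² and hc factors cancel in the ratio.
λ₁/λ₂ = (1/1² − 1/2²)/(1/1² − 1/6²) = 0.7500/0.9722 = 0.771.

0.771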